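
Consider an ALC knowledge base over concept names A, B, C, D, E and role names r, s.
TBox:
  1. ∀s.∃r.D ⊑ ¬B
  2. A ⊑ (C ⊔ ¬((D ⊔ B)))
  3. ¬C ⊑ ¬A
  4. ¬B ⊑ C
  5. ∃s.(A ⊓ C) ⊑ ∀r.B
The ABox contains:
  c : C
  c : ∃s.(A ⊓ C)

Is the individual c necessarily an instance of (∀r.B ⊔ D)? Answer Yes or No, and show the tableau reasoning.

Yes

1. c : (∀r.B ⊔ D)?  L(c) = {C, ∃s.(A ⊓ C)} ∪ {(∃r.¬B ⊓ ¬D)}
   clash {B, ¬B} at an ∃-successor — c ∈ (∀r.B ⊔ D)
2. Hence c : (∀r.B ⊔ D): entailed.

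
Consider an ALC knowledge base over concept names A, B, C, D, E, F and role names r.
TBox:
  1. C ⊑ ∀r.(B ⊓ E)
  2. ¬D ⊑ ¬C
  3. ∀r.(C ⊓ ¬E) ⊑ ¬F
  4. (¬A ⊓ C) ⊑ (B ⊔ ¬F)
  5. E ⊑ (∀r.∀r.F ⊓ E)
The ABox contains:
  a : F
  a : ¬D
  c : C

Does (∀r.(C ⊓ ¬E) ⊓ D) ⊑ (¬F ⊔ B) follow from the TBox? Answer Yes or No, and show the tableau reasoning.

1. (∀r.(C ⊓ ¬E) ⊓ D) ⊑ (¬F ⊔ B)  ⇔  ((∀r.(C ⊓ ¬E) ⊓ D) ⊓ (F ⊓ ¬B)) unsat w.r.t. T
   all branches close; clash {F, ¬F} at x₀
2. Hence (∀r.(C ⊓ ¬E) ⊓ D) ⊑ (¬F ⊔ B): entailed.

Yes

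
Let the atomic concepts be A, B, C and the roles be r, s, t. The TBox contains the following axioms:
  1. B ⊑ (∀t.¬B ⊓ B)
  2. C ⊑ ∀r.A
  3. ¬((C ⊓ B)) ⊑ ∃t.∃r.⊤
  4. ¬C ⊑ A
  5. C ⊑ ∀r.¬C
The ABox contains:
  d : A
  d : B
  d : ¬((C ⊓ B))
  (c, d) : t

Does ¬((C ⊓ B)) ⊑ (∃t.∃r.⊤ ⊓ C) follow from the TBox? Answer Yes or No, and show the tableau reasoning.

No

1. ¬((C ⊓ B)) ⊑ (∃t.∃r.⊤ ⊓ C)  ⇔  ((¬C ⊔ ¬B) ⊓ (∀t.∀r.⊥ ⊔ ¬C)) unsat w.r.t. T
   apply at x₀: ¬((C ⊓ B))⊑∃t.∃r.⊤
   open: L(x₀) ⊇ {A, ¬B, ¬C, ∃t.∃r.⊤} (+ ∃-successors)
2. Hence ¬((C ⊓ B)) ⊑ (∃t.∃r.⊤ ⊓ C): not entailed.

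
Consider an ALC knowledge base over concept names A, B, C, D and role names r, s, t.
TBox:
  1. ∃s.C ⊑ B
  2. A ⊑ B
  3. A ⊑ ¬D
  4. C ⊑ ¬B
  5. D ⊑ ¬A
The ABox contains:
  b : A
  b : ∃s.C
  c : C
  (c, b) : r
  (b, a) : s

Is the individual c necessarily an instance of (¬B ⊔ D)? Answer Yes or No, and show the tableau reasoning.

1. c : (¬B ⊔ D)?  L(c) = {C} ∪ {(B ⊓ ¬D)}
   clash {B, ¬B} at c — c ∈ (¬B ⊔ D)
2. Hence c : (¬B ⊔ D): entailed.

Yes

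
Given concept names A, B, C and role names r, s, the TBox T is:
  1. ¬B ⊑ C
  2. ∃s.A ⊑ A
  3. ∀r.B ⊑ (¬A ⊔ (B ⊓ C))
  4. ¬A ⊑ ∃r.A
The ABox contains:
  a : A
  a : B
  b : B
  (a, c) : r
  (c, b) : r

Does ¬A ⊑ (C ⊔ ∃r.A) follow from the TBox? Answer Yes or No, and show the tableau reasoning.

Yes

1. ¬A ⊑ (C ⊔ ∃r.A)  ⇔  (¬A ⊓ (¬C ⊓ ∀r.¬A)) unsat w.r.t. T
   all branches close; clash {C, ¬C} at x₀
2. Hence ¬A ⊑ (C ⊔ ∃r.A): entailed.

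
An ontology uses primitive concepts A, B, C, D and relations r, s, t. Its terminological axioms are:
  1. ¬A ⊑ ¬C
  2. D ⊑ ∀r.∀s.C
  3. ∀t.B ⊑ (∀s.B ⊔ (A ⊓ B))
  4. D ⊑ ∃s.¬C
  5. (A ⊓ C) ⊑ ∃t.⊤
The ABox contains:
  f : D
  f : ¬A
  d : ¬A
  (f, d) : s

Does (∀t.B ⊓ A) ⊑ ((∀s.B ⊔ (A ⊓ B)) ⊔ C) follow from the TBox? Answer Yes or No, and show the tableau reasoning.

Yes

1. (∀t.B ⊓ A) ⊑ ((∀s.B ⊔ (A ⊓ B)) ⊔ C)  ⇔  ((∀t.B ⊓ A) ⊓ ((∃s.¬B ⊓ (¬A ⊔ ¬B)) ⊓ ¬C)) unsat w.r.t. T
   all branches close; clash {B, ¬B} at x₀
2. Hence (∀t.B ⊓ A) ⊑ ((∀s.B ⊔ (A ⊓ B)) ⊔ C): entailed.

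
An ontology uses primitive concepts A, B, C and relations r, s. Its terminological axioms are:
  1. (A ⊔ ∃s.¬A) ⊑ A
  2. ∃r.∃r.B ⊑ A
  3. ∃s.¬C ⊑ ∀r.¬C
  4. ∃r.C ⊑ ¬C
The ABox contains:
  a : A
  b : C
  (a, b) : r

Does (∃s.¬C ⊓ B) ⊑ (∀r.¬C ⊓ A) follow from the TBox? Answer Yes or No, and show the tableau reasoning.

No

1. (∃s.¬C ⊓ B) ⊑ (∀r.¬C ⊓ A)  ⇔  ((∃s.¬C ⊓ B) ⊓ (∃r.C ⊔ ¬A)) unsat w.r.t. T
   apply at x₀: ∃s.¬C⊑∀r.¬C
   open: L(x₀) ⊇ {B, ¬A, ∀r.¬C, ∀r.∀r.¬B, ∀s.A, …} (+ ∃-successors)
2. Hence (∃s.¬C ⊓ B) ⊑ (∀r.¬C ⊓ A): not entailed.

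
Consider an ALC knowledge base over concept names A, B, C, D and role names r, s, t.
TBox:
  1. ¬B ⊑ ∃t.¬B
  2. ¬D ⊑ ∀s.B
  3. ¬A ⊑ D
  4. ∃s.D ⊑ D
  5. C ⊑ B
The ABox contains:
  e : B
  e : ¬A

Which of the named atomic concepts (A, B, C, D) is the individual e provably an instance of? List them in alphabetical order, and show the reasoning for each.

1. e : A?  L(e) = {B, ¬A} ∪ {¬A}
   apply at e: ¬A⊑D
   open: L(e) ⊇ {B, D, ¬A} — e ∉ A possible
2. e : B?  L(e) = {B, ¬A} ∪ {¬B}
   clash {B, ¬B} at e — e ∈ B
3. e : C?  L(e) = {B, ¬A} ∪ {¬C}
   apply at e: ¬A⊑D
   open: L(e) ⊇ {B, D, ¬A, ¬C} — e ∉ C possible
4. e : D?  L(e) = {B, ¬A} ∪ {¬D}
   clash {D, ¬D} at e — e ∈ D
5. Entailed for e: {B, D}

{B, D}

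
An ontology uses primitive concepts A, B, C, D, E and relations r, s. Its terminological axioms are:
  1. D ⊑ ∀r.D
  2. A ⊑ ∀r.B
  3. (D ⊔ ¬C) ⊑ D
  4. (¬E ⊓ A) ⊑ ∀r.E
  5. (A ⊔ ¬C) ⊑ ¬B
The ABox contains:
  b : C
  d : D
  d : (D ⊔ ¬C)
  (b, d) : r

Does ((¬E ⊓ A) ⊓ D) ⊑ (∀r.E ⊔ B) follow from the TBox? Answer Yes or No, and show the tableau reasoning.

1. ((¬E ⊓ A) ⊓ D) ⊑ (∀r.E ⊔ B)  ⇔  (((¬E ⊓ A) ⊓ D) ⊓ (∃r.¬E ⊓ ¬B)) unsat w.r.t. T
   all branches close; clash {E, ¬E} at an ∃-successor
2. Hence ((¬E ⊓ A) ⊓ D) ⊑ (∀r.E ⊔ B): entailed.

Yes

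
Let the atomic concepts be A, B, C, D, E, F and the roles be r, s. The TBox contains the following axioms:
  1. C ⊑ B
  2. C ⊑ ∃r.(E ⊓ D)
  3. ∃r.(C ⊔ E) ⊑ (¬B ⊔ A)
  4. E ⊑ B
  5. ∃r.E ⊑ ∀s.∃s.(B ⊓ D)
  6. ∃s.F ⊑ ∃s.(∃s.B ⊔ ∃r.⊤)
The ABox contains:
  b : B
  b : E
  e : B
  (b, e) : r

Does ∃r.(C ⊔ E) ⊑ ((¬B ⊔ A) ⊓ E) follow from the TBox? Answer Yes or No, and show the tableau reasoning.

1. ∃r.(C ⊔ E) ⊑ ((¬B ⊔ A) ⊓ E)  ⇔  (∃r.(C ⊔ E) ⊓ ((B ⊓ ¬A) ⊔ ¬E)) unsat w.r.t. T
   apply at x₀: ∃r.(C ⊔ E)⊑(¬B ⊔ A)
   open: L(x₀) ⊇ {¬B, ¬C, ¬E, ∀r.¬E, ∀s.¬F, …} (+ ∃-successors)
2. Hence ∃r.(C ⊔ E) ⊑ ((¬B ⊔ A) ⊓ E): not entailed.

No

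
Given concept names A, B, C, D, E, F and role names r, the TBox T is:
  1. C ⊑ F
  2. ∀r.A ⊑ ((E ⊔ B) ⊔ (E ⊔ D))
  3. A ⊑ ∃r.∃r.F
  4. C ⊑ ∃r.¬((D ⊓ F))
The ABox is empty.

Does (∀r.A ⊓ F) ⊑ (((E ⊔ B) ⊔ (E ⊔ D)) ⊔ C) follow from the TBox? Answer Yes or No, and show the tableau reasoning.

Yes

1. (∀r.A ⊓ F) ⊑ (((E ⊔ B) ⊔ (E ⊔ D)) ⊔ C)  ⇔  ((∀r.A ⊓ F) ⊓ (((¬E ⊓ ¬B) ⊓ (¬E ⊓ ¬D)) ⊓ ¬C)) unsat w.r.t. T
   all branches close; clash {D, ¬D} at x₀
2. Hence (∀r.A ⊓ F) ⊑ (((E ⊔ B) ⊔ (E ⊔ D)) ⊔ C): entailed.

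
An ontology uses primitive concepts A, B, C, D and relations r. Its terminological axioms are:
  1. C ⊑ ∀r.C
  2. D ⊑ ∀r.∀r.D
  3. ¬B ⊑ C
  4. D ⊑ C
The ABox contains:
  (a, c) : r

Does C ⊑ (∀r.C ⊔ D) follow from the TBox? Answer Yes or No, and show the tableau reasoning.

1. C ⊑ (∀r.C ⊔ D)  ⇔  (C ⊓ (∃r.¬C ⊓ ¬D)) unsat w.r.t. T
   all branches close; clash {C, ¬C} at an ∃-successor
2. Hence C ⊑ (∀r.C ⊔ D): entailed.

Yes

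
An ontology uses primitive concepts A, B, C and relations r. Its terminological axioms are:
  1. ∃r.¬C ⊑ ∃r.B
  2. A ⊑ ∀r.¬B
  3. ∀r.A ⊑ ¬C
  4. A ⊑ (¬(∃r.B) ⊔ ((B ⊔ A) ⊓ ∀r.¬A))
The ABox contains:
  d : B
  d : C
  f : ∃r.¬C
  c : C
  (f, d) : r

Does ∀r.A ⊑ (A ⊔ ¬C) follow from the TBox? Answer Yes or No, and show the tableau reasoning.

1. ∀r.A ⊑ (A ⊔ ¬C)  ⇔  (∀r.A ⊓ (¬A ⊓ C)) unsat w.r.t. T
   all branches close; clash {C, ¬C} at x₀
2. Hence ∀r.A ⊑ (A ⊔ ¬C): entailed.

Yes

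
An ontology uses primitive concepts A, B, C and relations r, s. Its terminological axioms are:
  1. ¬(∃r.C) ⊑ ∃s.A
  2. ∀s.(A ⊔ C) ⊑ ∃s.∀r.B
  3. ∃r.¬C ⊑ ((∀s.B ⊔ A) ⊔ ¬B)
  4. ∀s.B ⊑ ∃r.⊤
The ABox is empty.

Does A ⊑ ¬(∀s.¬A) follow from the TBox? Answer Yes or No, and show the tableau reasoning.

No

1. A ⊑ ¬(∀s.¬A)  ⇔  (A ⊓ ∀s.¬A) unsat w.r.t. T
   open: L(x₀) ⊇ {A, ∀r.C, ∀s.¬A, ∃r.C, ∃s.(¬A ⊓ ¬C), …} (+ ∃-successors)
2. Hence A ⊑ ¬(∀s.¬A): not entailed.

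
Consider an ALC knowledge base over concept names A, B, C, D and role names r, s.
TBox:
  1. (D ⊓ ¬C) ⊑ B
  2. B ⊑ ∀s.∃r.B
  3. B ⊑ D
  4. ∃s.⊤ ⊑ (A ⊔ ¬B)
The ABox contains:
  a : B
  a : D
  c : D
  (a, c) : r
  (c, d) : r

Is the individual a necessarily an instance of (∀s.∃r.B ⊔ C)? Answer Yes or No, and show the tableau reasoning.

1. a : (∀s.∃r.B ⊔ C)?  L(a) = {B, D} ∪ {(∃s.∀r.¬B ⊓ ¬C)}
   clash {B, ¬B} at a — a ∈ (∀s.∃r.B ⊔ C)
2. Hence a : (∀s.∃r.B ⊔ C): entailed.

Yes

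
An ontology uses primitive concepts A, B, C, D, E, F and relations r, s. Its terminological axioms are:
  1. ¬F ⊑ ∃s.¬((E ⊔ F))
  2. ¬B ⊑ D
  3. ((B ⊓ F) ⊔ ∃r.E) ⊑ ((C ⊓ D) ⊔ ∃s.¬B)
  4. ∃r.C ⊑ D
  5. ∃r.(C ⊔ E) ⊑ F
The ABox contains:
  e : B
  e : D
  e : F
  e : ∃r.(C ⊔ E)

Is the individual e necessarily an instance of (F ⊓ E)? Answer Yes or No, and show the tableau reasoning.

No

1. e : (F ⊓ E)?  L(e) = {B, D, F, ∃r.(C ⊔ E)} ∪ {(¬F ⊔ ¬E)}
   open: L(e) ⊇ {B, C, D, F, ¬E, …} (+ ∃-successors) — e ∉ (F ⊓ E) possible
2. Hence e : (F ⊓ E): not entailed.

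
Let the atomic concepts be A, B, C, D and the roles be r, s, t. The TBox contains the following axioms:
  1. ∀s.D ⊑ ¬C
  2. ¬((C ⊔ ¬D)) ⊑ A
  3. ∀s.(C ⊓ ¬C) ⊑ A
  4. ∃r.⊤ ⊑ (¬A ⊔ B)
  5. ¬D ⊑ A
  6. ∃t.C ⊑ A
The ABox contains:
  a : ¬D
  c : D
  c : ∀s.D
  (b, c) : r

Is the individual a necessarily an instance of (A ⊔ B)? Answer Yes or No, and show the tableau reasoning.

1. a : (A ⊔ B)?  L(a) = {¬D} ∪ {(¬A ⊓ ¬B)}
   clash {A, ¬A} at a — a ∈ (A ⊔ B)
2. Hence a : (A ⊔ B): entailed.

Yes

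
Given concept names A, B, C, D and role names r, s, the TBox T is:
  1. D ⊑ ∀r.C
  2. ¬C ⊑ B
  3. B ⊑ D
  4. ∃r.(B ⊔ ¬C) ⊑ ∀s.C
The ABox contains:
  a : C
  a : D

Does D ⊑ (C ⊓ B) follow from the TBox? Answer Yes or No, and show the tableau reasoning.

1. D ⊑ (C ⊓ B)  ⇔  (D ⊓ (¬C ⊔ ¬B)) unsat w.r.t. T
   apply at x₀: D⊑∀r.C
   open: L(x₀) ⊇ {C, D, ¬B, ∀r.(¬B ⊓ C), ∀r.C}
2. Hence D ⊑ (C ⊓ B): not entailed.

No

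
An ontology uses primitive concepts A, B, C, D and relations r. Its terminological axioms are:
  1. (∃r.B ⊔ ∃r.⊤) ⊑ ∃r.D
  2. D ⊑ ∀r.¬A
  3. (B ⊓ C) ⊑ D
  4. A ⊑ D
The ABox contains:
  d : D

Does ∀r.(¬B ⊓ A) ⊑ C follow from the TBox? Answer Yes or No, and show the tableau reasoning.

No

1. ∀r.(¬B ⊓ A) ⊑ C  ⇔  (∀r.(¬B ⊓ A) ⊓ ¬C) unsat w.r.t. T
   open: L(x₀) ⊇ {¬A, ¬C, ¬D, ∀r.(¬B ⊓ A), ∀r.¬B, …}
2. Hence ∀r.(¬B ⊓ A) ⊑ C: not entailed.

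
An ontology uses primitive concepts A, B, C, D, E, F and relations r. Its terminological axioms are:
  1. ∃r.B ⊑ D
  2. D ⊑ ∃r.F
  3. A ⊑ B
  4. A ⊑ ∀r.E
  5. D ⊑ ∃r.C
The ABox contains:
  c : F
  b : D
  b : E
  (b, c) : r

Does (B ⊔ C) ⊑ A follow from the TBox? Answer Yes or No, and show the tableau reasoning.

1. (B ⊔ C) ⊑ A  ⇔  ((B ⊔ C) ⊓ ¬A) unsat w.r.t. T
   open: L(x₀) ⊇ {B, ¬A, ¬D, ∀r.¬B}
2. Hence (B ⊔ C) ⊑ A: not entailed.

No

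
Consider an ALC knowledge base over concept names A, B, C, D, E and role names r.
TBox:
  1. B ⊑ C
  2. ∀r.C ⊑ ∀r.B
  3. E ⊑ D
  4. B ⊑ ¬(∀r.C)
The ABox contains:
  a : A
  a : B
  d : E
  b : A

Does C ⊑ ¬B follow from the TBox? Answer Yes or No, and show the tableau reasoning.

1. C ⊑ ¬B  ⇔  (C ⊓ B) unsat w.r.t. T
   apply at x₀: B⊑¬(∀r.C)
   open: L(x₀) ⊇ {B, C, ¬E, ∃r.¬C} (+ ∃-successors)
2. Hence C ⊑ ¬B: not entailed.

No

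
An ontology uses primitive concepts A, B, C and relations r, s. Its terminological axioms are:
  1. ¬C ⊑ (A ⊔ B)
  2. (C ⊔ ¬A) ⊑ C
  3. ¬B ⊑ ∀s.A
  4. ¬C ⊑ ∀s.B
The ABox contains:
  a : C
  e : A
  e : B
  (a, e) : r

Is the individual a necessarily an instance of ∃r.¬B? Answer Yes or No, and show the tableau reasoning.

No

1. a : ∃r.¬B?  L(a) = {C} ∪ {∀r.B}
   open: L(a) ⊇ {B, C, ∀r.B} — a ∉ ∃r.¬B possible
2. Hence a : ∃r.¬B: not entailed.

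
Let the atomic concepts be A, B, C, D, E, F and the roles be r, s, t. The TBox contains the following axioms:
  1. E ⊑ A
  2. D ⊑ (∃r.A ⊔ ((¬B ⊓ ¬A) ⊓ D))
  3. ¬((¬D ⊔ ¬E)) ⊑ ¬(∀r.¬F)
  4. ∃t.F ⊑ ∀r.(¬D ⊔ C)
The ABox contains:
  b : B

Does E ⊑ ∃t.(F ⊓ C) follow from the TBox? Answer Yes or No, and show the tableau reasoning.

1. E ⊑ ∃t.(F ⊓ C)  ⇔  (E ⊓ ∀t.(¬F ⊔ ¬C)) unsat w.r.t. T
   apply at x₀: E⊑A
   open: L(x₀) ⊇ {A, E, ¬D, ∀t.(¬F ⊔ ¬C), ∀t.¬F}
2. Hence E ⊑ ∃t.(F ⊓ C): not entailed.

No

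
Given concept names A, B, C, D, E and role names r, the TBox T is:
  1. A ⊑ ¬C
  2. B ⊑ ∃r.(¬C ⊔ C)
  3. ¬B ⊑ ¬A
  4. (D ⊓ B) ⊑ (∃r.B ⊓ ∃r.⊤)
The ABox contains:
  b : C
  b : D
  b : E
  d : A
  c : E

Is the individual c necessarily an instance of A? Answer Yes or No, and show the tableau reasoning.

No

1. c : A?  L(c) = {E} ∪ {¬A}
   open: L(c) ⊇ {E, ¬A, ¬B, ¬D} — c ∉ A possible
2. Hence c : A: not entailed.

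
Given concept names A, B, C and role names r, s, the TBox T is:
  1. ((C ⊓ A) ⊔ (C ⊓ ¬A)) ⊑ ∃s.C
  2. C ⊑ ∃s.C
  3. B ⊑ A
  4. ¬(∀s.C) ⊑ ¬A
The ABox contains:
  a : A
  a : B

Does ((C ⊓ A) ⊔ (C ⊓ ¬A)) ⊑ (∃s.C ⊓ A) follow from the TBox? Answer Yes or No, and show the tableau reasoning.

1. ((C ⊓ A) ⊔ (C ⊓ ¬A)) ⊑ (∃s.C ⊓ A)  ⇔  (((C ⊓ A) ⊔ (C ⊓ ¬A)) ⊓ (∀s.¬C ⊔ ¬A)) unsat w.r.t. T
   apply at x₀: ((C ⊓ A) ⊔ (C ⊓ ¬A))⊑∃s.C
   open: L(x₀) ⊇ {C, ¬A, ¬B, ∀s.C, ∃s.C} (+ ∃-successors)
2. Hence ((C ⊓ A) ⊔ (C ⊓ ¬A)) ⊑ (∃s.C ⊓ A): not entailed.

No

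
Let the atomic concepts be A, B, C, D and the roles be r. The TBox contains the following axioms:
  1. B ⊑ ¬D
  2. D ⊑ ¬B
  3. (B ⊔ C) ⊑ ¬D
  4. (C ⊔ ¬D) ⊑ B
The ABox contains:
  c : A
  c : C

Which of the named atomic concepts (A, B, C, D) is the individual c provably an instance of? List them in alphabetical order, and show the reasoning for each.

{A, B, C}

1. c : A?  L(c) = {A, C} ∪ {¬A}
   clash {A, ¬A} at c — c ∈ A
2. c : B?  L(c) = {A, C} ∪ {¬B}
   clash {B, ¬B} at c — c ∈ B
3. c : C?  L(c) = {A, C} ∪ {¬C}
   clash {C, ¬C} at c — c ∈ C
4. c : D?  L(c) = {A, C} ∪ {¬D}
   open: L(c) ⊇ {A, B, C, ¬D} — c ∉ D possible
5. Entailed for c: {A, B, C}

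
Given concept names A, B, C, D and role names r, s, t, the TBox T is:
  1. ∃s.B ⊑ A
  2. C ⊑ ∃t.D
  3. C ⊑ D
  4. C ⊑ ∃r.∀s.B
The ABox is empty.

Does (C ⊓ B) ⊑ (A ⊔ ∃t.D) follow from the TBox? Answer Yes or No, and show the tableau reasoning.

Yes

1. (C ⊓ B) ⊑ (A ⊔ ∃t.D)  ⇔  ((C ⊓ B) ⊓ (¬A ⊓ ∀t.¬D)) unsat w.r.t. T
   all branches close; clash {A, ¬A} at x₀
2. Hence (C ⊓ B) ⊑ (A ⊔ ∃t.D): entailed.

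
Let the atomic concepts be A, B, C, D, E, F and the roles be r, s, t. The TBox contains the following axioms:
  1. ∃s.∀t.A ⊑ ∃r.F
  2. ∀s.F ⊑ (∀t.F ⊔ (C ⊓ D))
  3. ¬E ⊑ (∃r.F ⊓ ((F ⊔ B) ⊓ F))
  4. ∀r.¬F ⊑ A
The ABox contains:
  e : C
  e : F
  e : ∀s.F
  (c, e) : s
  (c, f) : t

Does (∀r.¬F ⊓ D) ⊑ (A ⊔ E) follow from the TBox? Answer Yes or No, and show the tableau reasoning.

1. (∀r.¬F ⊓ D) ⊑ (A ⊔ E)  ⇔  ((∀r.¬F ⊓ D) ⊓ (¬A ⊓ ¬E)) unsat w.r.t. T
   all branches close; clash {A, ¬A} at x₀
2. Hence (∀r.¬F ⊓ D) ⊑ (A ⊔ E): entailed.

Yes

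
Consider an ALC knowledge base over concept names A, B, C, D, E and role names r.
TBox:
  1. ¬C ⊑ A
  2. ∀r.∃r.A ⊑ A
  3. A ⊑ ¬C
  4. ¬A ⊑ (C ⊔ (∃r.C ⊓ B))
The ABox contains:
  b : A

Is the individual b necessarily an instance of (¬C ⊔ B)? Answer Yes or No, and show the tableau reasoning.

Yes

1. b : (¬C ⊔ B)?  L(b) = {A} ∪ {(C ⊓ ¬B)}
   clash {C, ¬C} at b — b ∈ (¬C ⊔ B)
2. Hence b : (¬C ⊔ B): entailed.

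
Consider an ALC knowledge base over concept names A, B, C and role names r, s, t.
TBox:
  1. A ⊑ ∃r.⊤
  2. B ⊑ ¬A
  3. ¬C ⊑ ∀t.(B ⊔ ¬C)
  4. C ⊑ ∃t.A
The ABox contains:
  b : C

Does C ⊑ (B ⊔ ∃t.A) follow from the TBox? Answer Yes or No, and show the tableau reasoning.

Yes

1. C ⊑ (B ⊔ ∃t.A)  ⇔  (C ⊓ (¬B ⊓ ∀t.¬A)) unsat w.r.t. T
   all branches close; clash {A, ¬A} at an ∃-successor
2. Hence C ⊑ (B ⊔ ∃t.A): entailed.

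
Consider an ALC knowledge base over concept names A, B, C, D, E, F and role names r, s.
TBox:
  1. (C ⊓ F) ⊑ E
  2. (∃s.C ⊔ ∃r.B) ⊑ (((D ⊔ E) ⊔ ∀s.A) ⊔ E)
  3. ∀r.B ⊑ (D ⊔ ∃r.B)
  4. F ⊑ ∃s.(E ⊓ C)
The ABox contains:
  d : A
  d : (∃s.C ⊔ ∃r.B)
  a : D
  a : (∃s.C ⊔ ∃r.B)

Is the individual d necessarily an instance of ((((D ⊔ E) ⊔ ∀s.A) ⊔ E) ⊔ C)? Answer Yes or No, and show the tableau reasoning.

Yes

1. d : ((((D ⊔ E) ⊔ ∀s.A) ⊔ E) ⊔ C)?  L(d) = {A, (∃s.C ⊔ ∃r.B)} ∪ {((((¬D ⊓ ¬E) ⊓ ∃s.¬A) ⊓ ¬E) ⊓ ¬C)}
   clash {E, ¬E} at d — d ∈ ((((D ⊔ E) ⊔ ∀s.A) ⊔ E) ⊔ C)
2. Hence d : ((((D ⊔ E) ⊔ ∀s.A) ⊔ E) ⊔ C): entailed.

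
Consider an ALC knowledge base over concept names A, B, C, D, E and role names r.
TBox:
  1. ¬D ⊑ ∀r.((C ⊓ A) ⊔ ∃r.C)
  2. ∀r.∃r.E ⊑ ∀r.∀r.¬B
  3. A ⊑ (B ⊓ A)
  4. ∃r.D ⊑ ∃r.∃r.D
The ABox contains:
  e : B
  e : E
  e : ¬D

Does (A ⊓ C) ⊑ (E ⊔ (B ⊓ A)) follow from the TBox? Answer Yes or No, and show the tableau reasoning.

Yes

1. (A ⊓ C) ⊑ (E ⊔ (B ⊓ A))  ⇔  ((A ⊓ C) ⊓ (¬E ⊓ (¬B ⊔ ¬A))) unsat w.r.t. T
   all branches close; clash {A, ¬A} at x₀
2. Hence (A ⊓ C) ⊑ (E ⊔ (B ⊓ A)): entailed.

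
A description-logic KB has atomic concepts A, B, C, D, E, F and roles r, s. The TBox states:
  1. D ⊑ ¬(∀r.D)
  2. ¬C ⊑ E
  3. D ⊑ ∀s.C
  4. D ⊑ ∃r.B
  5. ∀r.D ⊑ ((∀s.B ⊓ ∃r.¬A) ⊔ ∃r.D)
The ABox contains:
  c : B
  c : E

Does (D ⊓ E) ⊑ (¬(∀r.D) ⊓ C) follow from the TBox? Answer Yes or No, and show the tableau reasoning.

1. (D ⊓ E) ⊑ (¬(∀r.D) ⊓ C)  ⇔  ((D ⊓ E) ⊓ (∀r.D ⊔ ¬C)) unsat w.r.t. T
   apply at x₀: D⊑¬(∀r.D); D⊑∀s.C; D⊑∃r.B
   open: L(x₀) ⊇ {D, E, ¬C, ∀s.C, ∃r.B, …} (+ ∃-successors)
2. Hence (D ⊓ E) ⊑ (¬(∀r.D) ⊓ C): not entailed.

No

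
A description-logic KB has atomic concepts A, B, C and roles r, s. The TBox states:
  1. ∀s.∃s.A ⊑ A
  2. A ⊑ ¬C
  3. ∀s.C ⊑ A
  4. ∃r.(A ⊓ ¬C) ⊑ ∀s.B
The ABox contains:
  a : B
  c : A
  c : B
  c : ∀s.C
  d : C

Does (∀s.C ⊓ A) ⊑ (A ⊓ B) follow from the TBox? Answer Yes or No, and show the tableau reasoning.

1. (∀s.C ⊓ A) ⊑ (A ⊓ B)  ⇔  ((∀s.C ⊓ A) ⊓ (¬A ⊔ ¬B)) unsat w.r.t. T
   apply at x₀: A⊑¬C
   open: L(x₀) ⊇ {A, ¬B, ¬C, ∀r.(¬A ⊔ C), ∀s.C}
2. Hence (∀s.C ⊓ A) ⊑ (A ⊓ B): not entailed.

No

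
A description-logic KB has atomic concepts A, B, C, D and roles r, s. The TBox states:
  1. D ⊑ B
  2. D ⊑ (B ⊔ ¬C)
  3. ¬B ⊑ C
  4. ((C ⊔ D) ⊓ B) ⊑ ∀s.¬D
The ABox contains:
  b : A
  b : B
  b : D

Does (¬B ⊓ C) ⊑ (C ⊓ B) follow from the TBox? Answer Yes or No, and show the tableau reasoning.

1. (¬B ⊓ C) ⊑ (C ⊓ B)  ⇔  ((¬B ⊓ C) ⊓ (¬C ⊔ ¬B)) unsat w.r.t. T
   open: L(x₀) ⊇ {C, ¬B, ¬D}
2. Hence (¬B ⊓ C) ⊑ (C ⊓ B): not entailed.

No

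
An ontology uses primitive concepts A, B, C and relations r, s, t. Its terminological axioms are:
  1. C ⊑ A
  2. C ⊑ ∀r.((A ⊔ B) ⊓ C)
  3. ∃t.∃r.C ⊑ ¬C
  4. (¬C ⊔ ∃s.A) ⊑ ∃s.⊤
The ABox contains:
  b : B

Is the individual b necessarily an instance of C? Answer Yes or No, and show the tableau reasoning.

1. b : C?  L(b) = {B} ∪ {¬C}
   open: L(b) ⊇ {B, ¬C, ∃s.⊤} (+ ∃-successors) — b ∉ C possible
2. Hence b : C: not entailed.

No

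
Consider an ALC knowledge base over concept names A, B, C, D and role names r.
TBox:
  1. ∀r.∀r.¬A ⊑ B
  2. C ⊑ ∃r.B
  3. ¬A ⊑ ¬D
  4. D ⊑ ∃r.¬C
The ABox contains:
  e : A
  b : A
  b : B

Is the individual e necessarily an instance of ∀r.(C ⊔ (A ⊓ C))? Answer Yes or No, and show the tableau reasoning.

No

1. e : ∀r.(C ⊔ (A ⊓ C))?  L(e) = {A} ∪ {∃r.(¬C ⊓ (¬A ⊔ ¬C))}
   open: L(e) ⊇ {A, ¬C, ¬D, ∃r.(¬C ⊓ (¬A ⊔ ¬C)), ∃r.∃r.A} (+ ∃-successors) — e ∉ ∀r.(C ⊔ (A ⊓ C)) possible
2. Hence e : ∀r.(C ⊔ (A ⊓ C)): not entailed.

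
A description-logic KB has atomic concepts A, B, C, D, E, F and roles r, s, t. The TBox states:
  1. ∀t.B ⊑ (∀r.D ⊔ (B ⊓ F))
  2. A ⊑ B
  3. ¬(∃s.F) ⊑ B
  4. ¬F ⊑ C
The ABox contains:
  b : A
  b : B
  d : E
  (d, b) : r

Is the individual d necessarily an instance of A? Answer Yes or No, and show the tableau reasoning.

1. d : A?  L(d) = {E} ∪ {¬A}
   open: L(d) ⊇ {E, F, ¬A, ∃s.F, ∃t.¬B} (+ ∃-successors) — d ∉ A possible
2. Hence d : A: not entailed.

No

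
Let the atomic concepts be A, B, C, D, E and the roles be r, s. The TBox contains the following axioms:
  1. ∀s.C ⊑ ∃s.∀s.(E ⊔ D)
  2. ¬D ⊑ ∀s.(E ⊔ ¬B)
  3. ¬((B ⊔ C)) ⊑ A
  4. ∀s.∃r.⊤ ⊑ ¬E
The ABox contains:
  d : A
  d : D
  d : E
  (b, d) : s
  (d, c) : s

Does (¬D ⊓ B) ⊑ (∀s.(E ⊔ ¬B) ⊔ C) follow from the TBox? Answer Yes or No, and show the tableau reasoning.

Yes

1. (¬D ⊓ B) ⊑ (∀s.(E ⊔ ¬B) ⊔ C)  ⇔  ((¬D ⊓ B) ⊓ (∃s.(¬E ⊓ B) ⊓ ¬C)) unsat w.r.t. T
   all branches close; clash {B, ¬B} at an ∃-successor
2. Hence (¬D ⊓ B) ⊑ (∀s.(E ⊔ ¬B) ⊔ C): entailed.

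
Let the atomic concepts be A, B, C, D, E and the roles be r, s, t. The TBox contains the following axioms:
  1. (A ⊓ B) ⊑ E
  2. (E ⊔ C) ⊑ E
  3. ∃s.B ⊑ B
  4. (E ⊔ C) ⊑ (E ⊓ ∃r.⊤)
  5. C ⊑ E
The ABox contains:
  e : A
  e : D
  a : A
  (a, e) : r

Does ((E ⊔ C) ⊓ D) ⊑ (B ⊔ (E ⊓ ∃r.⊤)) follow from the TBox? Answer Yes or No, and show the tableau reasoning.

Yes

1. ((E ⊔ C) ⊓ D) ⊑ (B ⊔ (E ⊓ ∃r.⊤))  ⇔  (((E ⊔ C) ⊓ D) ⊓ (¬B ⊓ (¬E ⊔ ∀r.⊥))) unsat w.r.t. T
   all branches close; clash {B, ¬B} at x₀
2. Hence ((E ⊔ C) ⊓ D) ⊑ (B ⊔ (E ⊓ ∃r.⊤)): entailed.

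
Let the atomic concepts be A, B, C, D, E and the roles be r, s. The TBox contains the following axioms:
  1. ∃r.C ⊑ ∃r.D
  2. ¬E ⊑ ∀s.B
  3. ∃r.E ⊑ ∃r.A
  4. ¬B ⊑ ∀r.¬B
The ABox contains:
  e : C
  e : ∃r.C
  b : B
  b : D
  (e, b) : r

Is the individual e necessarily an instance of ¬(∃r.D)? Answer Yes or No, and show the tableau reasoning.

No

1. e : ¬(∃r.D)?  L(e) = {C, ∃r.C} ∪ {∃r.D}
   open: L(e) ⊇ {B, C, E, ∀r.¬E, ∃r.C, …} (+ ∃-successors) — e ∉ ¬(∃r.D) possible
2. Hence e : ¬(∃r.D): not entailed.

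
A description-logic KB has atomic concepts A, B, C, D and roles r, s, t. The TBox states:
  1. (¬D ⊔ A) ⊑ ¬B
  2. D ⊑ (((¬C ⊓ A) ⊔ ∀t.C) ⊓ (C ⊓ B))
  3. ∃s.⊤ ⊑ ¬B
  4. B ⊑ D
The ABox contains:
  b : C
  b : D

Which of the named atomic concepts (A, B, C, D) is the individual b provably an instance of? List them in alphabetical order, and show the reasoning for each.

1. b : A?  L(b) = {C, D} ∪ {¬A}
   apply at b: D⊑(((¬C ⊓ A) ⊔ ∀t.C) ⊓ (C ⊓ B))
   open: L(b) ⊇ {B, C, D, ¬A, ∀s.⊥, …} — b ∉ A possible
2. b : B?  L(b) = {C, D} ∪ {¬B}
   clash {B, ¬B} at b — b ∈ B
3. b : C?  L(b) = {C, D} ∪ {¬C}
   clash {C, ¬C} at b — b ∈ C
4. b : D?  L(b) = {C, D} ∪ {¬D}
   clash {D, ¬D} at b — b ∈ D
5. Entailed for b: {B, C, D}

{B, C, D}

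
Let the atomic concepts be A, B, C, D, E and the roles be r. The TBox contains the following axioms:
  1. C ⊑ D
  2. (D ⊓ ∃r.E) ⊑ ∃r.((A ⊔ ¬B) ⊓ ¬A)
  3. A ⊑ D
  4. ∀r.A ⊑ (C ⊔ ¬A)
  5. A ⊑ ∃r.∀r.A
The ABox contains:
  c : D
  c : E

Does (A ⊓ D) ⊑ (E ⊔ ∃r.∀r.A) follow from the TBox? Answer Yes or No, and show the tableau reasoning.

1. (A ⊓ D) ⊑ (E ⊔ ∃r.∀r.A)  ⇔  ((A ⊓ D) ⊓ (¬E ⊓ ∀r.∃r.¬A)) unsat w.r.t. T
   all branches close; clash {A, ¬A} at x₀
2. Hence (A ⊓ D) ⊑ (E ⊔ ∃r.∀r.A): entailed.

Yes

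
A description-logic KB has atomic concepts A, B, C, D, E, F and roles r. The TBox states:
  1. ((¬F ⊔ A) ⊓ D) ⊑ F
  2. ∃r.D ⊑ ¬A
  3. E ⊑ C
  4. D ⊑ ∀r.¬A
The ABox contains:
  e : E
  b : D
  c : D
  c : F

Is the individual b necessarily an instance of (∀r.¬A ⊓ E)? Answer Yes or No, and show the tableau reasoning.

1. b : (∀r.¬A ⊓ E)?  L(b) = {D} ∪ {(∃r.A ⊔ ¬E)}
   apply at b: D⊑∀r.¬A
   open: L(b) ⊇ {D, F, ¬A, ¬E, ∀r.¬A, …} — b ∉ (∀r.¬A ⊓ E) possible
2. Hence b : (∀r.¬A ⊓ E): not entailed.

No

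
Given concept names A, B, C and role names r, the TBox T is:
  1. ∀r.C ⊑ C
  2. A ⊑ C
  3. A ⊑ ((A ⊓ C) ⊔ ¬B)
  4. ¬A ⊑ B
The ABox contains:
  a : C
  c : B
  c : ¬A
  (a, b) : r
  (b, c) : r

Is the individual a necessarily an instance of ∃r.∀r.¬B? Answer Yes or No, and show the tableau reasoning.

1. a : ∃r.∀r.¬B?  L(a) = {C} ∪ {∀r.∃r.B}
   open: L(a) ⊇ {A, C, ∀r.∃r.B} — a ∉ ∃r.∀r.¬B possible
2. Hence a : ∃r.∀r.¬B: not entailed.

No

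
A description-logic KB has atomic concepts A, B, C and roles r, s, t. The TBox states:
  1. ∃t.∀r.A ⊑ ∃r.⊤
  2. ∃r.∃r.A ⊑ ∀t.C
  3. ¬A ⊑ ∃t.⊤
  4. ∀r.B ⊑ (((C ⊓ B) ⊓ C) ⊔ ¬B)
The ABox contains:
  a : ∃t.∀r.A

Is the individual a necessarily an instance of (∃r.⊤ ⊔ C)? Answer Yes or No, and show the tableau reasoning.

Yes

1. a : (∃r.⊤ ⊔ C)?  L(a) = {∃t.∀r.A} ∪ {(∀r.⊥ ⊓ ¬C)}
   clash ⊥ at an ∃-successor — a ∈ (∃r.⊤ ⊔ C)
2. Hence a : (∃r.⊤ ⊔ C): entailed.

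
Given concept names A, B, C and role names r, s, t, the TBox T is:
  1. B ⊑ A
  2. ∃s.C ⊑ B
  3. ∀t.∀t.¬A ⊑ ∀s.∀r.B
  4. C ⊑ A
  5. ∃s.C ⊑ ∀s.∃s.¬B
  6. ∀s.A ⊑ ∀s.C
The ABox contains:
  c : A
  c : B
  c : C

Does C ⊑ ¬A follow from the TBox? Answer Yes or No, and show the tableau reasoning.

1. C ⊑ ¬A  ⇔  (C ⊓ A) unsat w.r.t. T
   open: L(x₀) ⊇ {A, C, ∀s.¬C, ∃s.¬A, ∃t.∃t.A} (+ ∃-successors)
2. Hence C ⊑ ¬A: not entailed.

No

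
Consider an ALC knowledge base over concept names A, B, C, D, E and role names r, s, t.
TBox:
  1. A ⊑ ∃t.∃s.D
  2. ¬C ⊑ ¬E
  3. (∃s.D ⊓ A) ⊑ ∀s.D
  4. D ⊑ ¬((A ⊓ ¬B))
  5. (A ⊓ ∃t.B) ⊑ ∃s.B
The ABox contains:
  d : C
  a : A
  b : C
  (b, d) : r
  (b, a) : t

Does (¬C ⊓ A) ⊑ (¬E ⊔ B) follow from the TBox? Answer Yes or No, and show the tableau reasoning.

1. (¬C ⊓ A) ⊑ (¬E ⊔ B)  ⇔  ((¬C ⊓ A) ⊓ (E ⊓ ¬B)) unsat w.r.t. T
   all branches close; clash {E, ¬E} at x₀
2. Hence (¬C ⊓ A) ⊑ (¬E ⊔ B): entailed.

Yes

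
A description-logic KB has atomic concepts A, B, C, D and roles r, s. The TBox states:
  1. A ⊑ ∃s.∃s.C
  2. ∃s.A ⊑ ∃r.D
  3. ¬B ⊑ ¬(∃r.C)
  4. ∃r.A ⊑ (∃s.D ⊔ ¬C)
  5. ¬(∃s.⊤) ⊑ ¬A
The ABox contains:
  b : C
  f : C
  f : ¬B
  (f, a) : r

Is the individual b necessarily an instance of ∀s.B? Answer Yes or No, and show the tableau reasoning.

1. b : ∀s.B?  L(b) = {C} ∪ {∃s.¬B}
   open: L(b) ⊇ {B, C, ¬A, ∀r.¬A, ∀s.¬A, …} (+ ∃-successors) — b ∉ ∀s.B possible
2. Hence b : ∀s.B: not entailed.

No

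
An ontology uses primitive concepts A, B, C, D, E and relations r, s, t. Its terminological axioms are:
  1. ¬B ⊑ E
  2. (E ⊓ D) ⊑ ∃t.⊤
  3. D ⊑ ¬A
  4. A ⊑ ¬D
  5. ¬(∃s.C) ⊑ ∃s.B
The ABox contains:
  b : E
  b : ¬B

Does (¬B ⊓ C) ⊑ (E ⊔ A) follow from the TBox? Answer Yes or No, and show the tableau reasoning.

1. (¬B ⊓ C) ⊑ (E ⊔ A)  ⇔  ((¬B ⊓ C) ⊓ (¬E ⊓ ¬A)) unsat w.r.t. T
   all branches close; clash {E, ¬E} at x₀
2. Hence (¬B ⊓ C) ⊑ (E ⊔ A): entailed.

Yes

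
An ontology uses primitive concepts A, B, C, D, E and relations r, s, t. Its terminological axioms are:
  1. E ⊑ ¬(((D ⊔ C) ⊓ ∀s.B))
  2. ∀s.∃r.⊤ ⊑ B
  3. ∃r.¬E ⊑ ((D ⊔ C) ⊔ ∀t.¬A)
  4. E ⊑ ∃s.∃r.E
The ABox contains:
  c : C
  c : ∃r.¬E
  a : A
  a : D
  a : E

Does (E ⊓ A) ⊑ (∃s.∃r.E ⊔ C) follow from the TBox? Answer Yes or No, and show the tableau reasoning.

Yes

1. (E ⊓ A) ⊑ (∃s.∃r.E ⊔ C)  ⇔  ((E ⊓ A) ⊓ (∀s.∀r.¬E ⊓ ¬C)) unsat w.r.t. T
   all branches close; clash {E, ¬E} at an ∃-successor
2. Hence (E ⊓ A) ⊑ (∃s.∃r.E ⊔ C): entailed.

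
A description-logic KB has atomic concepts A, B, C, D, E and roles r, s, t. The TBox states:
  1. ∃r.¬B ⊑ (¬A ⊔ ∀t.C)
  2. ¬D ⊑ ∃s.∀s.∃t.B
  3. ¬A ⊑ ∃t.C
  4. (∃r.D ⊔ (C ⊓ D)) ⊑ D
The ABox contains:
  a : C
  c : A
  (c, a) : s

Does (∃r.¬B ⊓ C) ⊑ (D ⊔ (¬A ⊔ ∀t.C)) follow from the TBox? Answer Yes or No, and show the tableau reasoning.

Yes

1. (∃r.¬B ⊓ C) ⊑ (D ⊔ (¬A ⊔ ∀t.C))  ⇔  ((∃r.¬B ⊓ C) ⊓ (¬D ⊓ (A ⊓ ∃t.¬C))) unsat w.r.t. T
   all branches close; clash {D, ¬D} at x₀
2. Hence (∃r.¬B ⊓ C) ⊑ (D ⊔ (¬A ⊔ ∀t.C)): entailed.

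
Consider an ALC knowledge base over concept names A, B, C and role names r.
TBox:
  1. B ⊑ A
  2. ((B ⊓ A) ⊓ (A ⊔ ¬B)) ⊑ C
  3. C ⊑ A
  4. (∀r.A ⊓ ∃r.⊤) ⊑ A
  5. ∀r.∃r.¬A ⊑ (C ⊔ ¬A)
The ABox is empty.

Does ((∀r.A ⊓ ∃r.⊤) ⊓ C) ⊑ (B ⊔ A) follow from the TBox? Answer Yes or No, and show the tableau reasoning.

1. ((∀r.A ⊓ ∃r.⊤) ⊓ C) ⊑ (B ⊔ A)  ⇔  (((∀r.A ⊓ ∃r.⊤) ⊓ C) ⊓ (¬B ⊓ ¬A)) unsat w.r.t. T
   all branches close; clash {A, ¬A} at x₀
2. Hence ((∀r.A ⊓ ∃r.⊤) ⊓ C) ⊑ (B ⊔ A): entailed.

Yes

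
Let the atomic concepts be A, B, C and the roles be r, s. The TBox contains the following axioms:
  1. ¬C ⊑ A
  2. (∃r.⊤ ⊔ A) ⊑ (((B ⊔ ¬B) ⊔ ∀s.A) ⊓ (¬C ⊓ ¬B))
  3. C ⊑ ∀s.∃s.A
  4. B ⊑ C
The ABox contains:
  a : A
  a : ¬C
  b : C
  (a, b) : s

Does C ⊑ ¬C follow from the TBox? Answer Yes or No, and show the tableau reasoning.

1. C ⊑ ¬C  ⇔  (C ⊓ C) unsat w.r.t. T
   apply at x₀: C⊑∀s.∃s.A
   open: L(x₀) ⊇ {C, ¬A, ∀r.⊥, ∀s.∃s.A}
2. Hence C ⊑ ¬C: not entailed.

No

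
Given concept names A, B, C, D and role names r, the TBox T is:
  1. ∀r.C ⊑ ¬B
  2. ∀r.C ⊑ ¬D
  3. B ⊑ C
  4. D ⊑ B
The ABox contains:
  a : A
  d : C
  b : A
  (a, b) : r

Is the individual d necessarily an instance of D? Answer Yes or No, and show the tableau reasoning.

1. d : D?  L(d) = {C} ∪ {¬D}
   open: L(d) ⊇ {C, ¬D, ∃r.¬C} (+ ∃-successors) — d ∉ D possible
2. Hence d : D: not entailed.

No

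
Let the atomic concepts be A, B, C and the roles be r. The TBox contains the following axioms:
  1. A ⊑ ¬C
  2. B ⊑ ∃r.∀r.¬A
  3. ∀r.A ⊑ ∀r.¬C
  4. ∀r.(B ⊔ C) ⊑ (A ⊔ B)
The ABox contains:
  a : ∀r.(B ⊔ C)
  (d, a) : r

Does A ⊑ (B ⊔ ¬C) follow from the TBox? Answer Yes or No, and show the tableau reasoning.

Yes

1. A ⊑ (B ⊔ ¬C)  ⇔  (A ⊓ (¬B ⊓ C)) unsat w.r.t. T
   all branches close; clash {C, ¬C} at x₀
2. Hence A ⊑ (B ⊔ ¬C): entailed.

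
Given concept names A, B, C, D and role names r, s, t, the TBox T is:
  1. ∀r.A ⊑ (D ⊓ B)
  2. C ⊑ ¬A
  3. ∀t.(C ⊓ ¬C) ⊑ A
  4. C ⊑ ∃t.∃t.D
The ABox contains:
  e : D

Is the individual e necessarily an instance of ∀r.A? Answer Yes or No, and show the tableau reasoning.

No

1. e : ∀r.A?  L(e) = {D} ∪ {∃r.¬A}
   open: L(e) ⊇ {D, ¬C, ∃r.¬A, ∃t.(¬C ⊔ C)} (+ ∃-successors) — e ∉ ∀r.A possible
2. Hence e : ∀r.A: not entailed.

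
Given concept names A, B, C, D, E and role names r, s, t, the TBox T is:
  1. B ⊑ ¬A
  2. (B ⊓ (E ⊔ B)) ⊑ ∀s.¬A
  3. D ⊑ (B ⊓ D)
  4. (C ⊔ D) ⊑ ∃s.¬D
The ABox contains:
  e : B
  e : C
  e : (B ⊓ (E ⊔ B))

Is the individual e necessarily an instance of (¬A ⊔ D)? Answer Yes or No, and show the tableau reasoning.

Yes

1. e : (¬A ⊔ D)?  L(e) = {B, C, (B ⊓ (E ⊔ B))} ∪ {(A ⊓ ¬D)}
   clash {A, ¬A} at e — e ∈ (¬A ⊔ D)
2. Hence e : (¬A ⊔ D): entailed.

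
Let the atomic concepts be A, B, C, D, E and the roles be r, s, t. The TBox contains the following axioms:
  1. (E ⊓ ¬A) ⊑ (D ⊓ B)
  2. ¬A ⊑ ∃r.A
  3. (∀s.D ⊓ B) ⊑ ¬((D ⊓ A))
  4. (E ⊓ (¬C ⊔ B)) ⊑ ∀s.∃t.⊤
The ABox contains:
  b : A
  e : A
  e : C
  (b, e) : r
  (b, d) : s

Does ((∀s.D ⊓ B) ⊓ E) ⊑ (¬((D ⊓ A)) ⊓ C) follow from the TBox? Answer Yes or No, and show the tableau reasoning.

1. ((∀s.D ⊓ B) ⊓ E) ⊑ (¬((D ⊓ A)) ⊓ C)  ⇔  (((∀s.D ⊓ B) ⊓ E) ⊓ ((D ⊓ A) ⊔ ¬C)) unsat w.r.t. T
   apply at x₀: (∀s.D ⊓ B)⊑¬((D ⊓ A))
   open: L(x₀) ⊇ {A, B, E, ¬C, ¬D, …}
2. Hence ((∀s.D ⊓ B) ⊓ E) ⊑ (¬((D ⊓ A)) ⊓ C): not entailed.

No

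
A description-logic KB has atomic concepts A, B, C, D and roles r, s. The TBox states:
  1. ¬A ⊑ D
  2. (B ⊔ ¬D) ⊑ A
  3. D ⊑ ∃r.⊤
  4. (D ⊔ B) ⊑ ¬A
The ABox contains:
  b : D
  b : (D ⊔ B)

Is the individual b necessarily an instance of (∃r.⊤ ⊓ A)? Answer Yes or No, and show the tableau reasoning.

No

1. b : (∃r.⊤ ⊓ A)?  L(b) = {D, (D ⊔ B)} ∪ {(∀r.⊥ ⊔ ¬A)}
   apply at b: D⊑∃r.⊤; (D ⊔ B)⊑¬A
   open: L(b) ⊇ {D, ¬A, ¬B, ∃r.⊤} (+ ∃-successors) — b ∉ (∃r.⊤ ⊓ A) possible
2. Hence b : (∃r.⊤ ⊓ A): not entailed.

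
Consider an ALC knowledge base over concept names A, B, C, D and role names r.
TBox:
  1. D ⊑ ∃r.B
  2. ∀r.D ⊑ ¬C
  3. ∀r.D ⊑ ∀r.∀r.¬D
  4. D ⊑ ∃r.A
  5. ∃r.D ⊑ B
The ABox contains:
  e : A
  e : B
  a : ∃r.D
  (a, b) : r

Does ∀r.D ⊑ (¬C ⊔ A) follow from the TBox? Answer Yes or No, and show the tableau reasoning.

1. ∀r.D ⊑ (¬C ⊔ A)  ⇔  (∀r.D ⊓ (C ⊓ ¬A)) unsat w.r.t. T
   all branches close; clash {C, ¬C} at x₀
2. Hence ∀r.D ⊑ (¬C ⊔ A): entailed.

Yes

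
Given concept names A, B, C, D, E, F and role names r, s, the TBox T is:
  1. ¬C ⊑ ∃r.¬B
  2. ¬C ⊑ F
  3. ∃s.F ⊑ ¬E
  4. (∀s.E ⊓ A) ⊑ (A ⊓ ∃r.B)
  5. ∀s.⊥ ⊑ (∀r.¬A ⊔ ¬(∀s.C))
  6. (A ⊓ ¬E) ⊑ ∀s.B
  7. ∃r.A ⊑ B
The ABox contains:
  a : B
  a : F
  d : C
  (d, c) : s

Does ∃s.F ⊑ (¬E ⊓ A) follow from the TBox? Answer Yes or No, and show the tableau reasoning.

1. ∃s.F ⊑ (¬E ⊓ A)  ⇔  (∃s.F ⊓ (E ⊔ ¬A)) unsat w.r.t. T
   apply at x₀: ∃s.F⊑¬E
   open: L(x₀) ⊇ {C, ¬A, ¬E, ∀r.¬A, ∃s.F, …} (+ ∃-successors)
2. Hence ∃s.F ⊑ (¬E ⊓ A): not entailed.

No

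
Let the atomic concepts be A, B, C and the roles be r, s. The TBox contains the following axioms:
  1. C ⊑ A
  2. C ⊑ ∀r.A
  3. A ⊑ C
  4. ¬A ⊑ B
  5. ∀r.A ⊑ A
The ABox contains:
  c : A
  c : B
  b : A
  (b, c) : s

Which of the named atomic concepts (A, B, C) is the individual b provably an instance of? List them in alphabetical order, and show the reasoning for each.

1. b : A?  L(b) = {A} ∪ {¬A}
   clash {A, ¬A} at b — b ∈ A
2. b : B?  L(b) = {A} ∪ {¬B}
   apply at b: A⊑C
   open: L(b) ⊇ {A, C, ¬B, ∀r.A} — b ∉ B possible
3. b : C?  L(b) = {A} ∪ {¬C}
   clash {C, ¬C} at b — b ∈ C
4. Entailed for b: {A, C}

{A, C}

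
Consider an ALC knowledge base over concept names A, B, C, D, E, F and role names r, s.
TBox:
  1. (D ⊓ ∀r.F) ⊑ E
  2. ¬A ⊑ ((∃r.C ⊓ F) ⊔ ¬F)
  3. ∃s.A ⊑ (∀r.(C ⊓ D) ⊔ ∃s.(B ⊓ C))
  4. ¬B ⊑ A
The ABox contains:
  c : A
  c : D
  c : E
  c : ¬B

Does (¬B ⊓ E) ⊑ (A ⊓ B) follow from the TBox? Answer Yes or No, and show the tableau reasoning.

No

1. (¬B ⊓ E) ⊑ (A ⊓ B)  ⇔  ((¬B ⊓ E) ⊓ (¬A ⊔ ¬B)) unsat w.r.t. T
   apply at x₀: ¬B⊑A
   open: L(x₀) ⊇ {A, E, ¬B, ∀s.¬A}
2. Hence (¬B ⊓ E) ⊑ (A ⊓ B): not entailed.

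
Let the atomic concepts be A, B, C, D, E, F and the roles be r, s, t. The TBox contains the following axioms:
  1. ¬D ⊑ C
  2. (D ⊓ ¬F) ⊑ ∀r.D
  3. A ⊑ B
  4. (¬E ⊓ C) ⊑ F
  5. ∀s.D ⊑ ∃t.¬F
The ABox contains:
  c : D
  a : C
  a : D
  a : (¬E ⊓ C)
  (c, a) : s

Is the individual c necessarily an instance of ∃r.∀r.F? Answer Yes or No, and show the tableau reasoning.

No

1. c : ∃r.∀r.F?  L(c) = {D} ∪ {∀r.∃r.¬F}
   open: L(c) ⊇ {D, E, F, ¬A, ∀r.∃r.¬F, …} (+ ∃-successors) — c ∉ ∃r.∀r.F possible
2. Hence c : ∃r.∀r.F: not entailed.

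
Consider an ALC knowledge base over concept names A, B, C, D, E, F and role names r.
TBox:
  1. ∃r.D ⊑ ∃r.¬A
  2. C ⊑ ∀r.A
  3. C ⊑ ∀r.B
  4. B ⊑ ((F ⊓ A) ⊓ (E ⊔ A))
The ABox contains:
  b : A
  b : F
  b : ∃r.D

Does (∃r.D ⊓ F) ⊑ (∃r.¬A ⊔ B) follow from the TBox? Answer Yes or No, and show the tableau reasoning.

1. (∃r.D ⊓ F) ⊑ (∃r.¬A ⊔ B)  ⇔  ((∃r.D ⊓ F) ⊓ (∀r.A ⊓ ¬B)) unsat w.r.t. T
   all branches close; clash {A, ¬A} at an ∃-successor
2. Hence (∃r.D ⊓ F) ⊑ (∃r.¬A ⊔ B): entailed.

Yes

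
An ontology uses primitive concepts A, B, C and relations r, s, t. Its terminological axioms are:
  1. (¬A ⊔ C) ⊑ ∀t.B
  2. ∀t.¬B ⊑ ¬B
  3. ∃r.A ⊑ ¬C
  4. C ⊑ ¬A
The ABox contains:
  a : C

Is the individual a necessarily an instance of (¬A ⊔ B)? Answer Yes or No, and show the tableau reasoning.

1. a : (¬A ⊔ B)?  L(a) = {C} ∪ {(A ⊓ ¬B)}
   clash {A, ¬A} at a — a ∈ (¬A ⊔ B)
2. Hence a : (¬A ⊔ B): entailed.

Yes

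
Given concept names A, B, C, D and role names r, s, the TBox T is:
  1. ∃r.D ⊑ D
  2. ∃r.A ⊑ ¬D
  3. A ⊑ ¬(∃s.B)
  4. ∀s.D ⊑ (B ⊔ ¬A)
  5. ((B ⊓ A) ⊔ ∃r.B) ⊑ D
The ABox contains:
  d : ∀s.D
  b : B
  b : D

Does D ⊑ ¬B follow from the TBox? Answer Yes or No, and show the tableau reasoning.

1. D ⊑ ¬B  ⇔  (D ⊓ B) unsat w.r.t. T
   open: L(x₀) ⊇ {B, D, ¬A, ∀r.¬A, ∃s.¬D} (+ ∃-successors)
2. Hence D ⊑ ¬B: not entailed.

No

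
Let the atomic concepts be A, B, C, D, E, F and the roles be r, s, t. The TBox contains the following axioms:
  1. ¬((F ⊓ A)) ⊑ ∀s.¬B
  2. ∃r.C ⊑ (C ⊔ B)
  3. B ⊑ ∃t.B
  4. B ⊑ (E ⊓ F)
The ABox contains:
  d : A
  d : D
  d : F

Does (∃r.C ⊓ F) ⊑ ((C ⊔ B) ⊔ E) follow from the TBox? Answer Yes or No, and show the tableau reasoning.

1. (∃r.C ⊓ F) ⊑ ((C ⊔ B) ⊔ E)  ⇔  ((∃r.C ⊓ F) ⊓ ((¬C ⊓ ¬B) ⊓ ¬E)) unsat w.r.t. T
   all branches close; clash {B, ¬B} at x₀
2. Hence (∃r.C ⊓ F) ⊑ ((C ⊔ B) ⊔ E): entailed.

Yes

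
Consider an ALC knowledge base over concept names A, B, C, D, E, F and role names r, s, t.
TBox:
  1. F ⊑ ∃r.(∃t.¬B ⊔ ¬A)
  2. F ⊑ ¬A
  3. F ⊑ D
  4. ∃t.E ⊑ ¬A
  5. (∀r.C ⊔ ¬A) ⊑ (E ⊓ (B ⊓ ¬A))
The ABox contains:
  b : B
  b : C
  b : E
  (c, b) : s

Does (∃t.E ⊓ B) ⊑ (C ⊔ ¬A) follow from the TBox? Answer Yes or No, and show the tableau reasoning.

1. (∃t.E ⊓ B) ⊑ (C ⊔ ¬A)  ⇔  ((∃t.E ⊓ B) ⊓ (¬C ⊓ A)) unsat w.r.t. T
   all branches close; clash {A, ¬A} at x₀
2. Hence (∃t.E ⊓ B) ⊑ (C ⊔ ¬A): entailed.

Yes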